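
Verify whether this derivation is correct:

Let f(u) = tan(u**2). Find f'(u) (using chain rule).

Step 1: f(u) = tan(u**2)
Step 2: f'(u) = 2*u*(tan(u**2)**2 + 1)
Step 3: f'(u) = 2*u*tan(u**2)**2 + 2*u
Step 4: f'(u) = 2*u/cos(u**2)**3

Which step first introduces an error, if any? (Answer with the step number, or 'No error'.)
Step 4

Step 4 is incorrect due to a wrong exponent.
The step shows: 2*u/cos(u**2)**3
The correct value should be: 2*u/cos(u**2)**2

Explanation: The exponent -2 on cos(u**2) was incorrectly written as -3: the term 2*u/cos(u**2)**2 was incorrectly written as 2*u/cos(u**2)**3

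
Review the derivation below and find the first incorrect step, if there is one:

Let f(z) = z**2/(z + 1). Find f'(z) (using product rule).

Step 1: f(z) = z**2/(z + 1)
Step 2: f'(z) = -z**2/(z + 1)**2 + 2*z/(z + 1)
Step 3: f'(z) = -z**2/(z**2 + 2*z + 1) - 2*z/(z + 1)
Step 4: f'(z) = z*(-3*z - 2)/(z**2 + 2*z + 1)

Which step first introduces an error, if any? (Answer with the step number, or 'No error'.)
Step 3

Step 3 is incorrect due to a sign flip.
The step shows: -z**2/(z**2 + 2*z + 1) - 2*z/(z + 1)
The correct value should be: -z**2/(z**2 + 2*z + 1) + 2*z/(z + 1)

Explanation: The sign of one term was flipped: the term 2*z/(z + 1) was incorrectly written as -2*z/(z + 1)
The later steps are derived from this incorrect expression, so the error originates in Step 3.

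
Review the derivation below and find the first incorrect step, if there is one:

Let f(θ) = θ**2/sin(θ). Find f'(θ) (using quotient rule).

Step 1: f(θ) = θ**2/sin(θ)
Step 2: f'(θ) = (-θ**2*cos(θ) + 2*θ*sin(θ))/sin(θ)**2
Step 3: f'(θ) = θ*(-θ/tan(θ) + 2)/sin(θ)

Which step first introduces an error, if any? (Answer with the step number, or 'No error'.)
No error

All steps in this derivation are correct.
The final answer f'(θ) = θ*(-θ/tan(θ) + 2)/sin(θ) is valid.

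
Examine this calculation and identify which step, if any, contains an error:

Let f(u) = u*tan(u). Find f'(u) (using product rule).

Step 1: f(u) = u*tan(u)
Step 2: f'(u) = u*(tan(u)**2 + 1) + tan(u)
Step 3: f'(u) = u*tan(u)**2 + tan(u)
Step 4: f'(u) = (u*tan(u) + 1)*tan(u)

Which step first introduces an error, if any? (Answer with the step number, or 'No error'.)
Step 3

Step 3 is incorrect due to a dropped term.
The step shows: u*tan(u)**2 + tan(u)
The correct value should be: u*tan(u)**2 + u + tan(u)

Explanation: A term was dropped: the term u was incorrectly omitted
The later steps are derived from this incorrect expression, so the error originates in Step 3.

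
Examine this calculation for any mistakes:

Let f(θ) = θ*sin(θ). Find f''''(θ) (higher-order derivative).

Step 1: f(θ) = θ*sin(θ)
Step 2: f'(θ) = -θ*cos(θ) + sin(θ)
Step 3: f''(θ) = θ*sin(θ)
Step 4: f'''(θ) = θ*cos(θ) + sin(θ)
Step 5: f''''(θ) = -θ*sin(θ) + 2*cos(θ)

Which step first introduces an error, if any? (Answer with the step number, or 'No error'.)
Step 2

Step 2 is incorrect due to a sign flip.
The step shows: -θ*cos(θ) + sin(θ)
The correct value should be: θ*cos(θ) + sin(θ)

Explanation: The sign of one term was flipped: the term θ*cos(θ) was incorrectly written as -θ*cos(θ)
The later steps are derived from this incorrect expression, so the error originates in Step 2.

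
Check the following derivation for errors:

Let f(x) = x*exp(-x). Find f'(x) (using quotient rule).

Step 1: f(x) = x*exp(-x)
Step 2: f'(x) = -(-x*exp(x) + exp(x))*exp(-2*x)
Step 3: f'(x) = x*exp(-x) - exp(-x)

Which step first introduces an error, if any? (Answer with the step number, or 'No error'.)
Step 2

Step 2 is incorrect due to a sign flip.
The step shows: -(-x*exp(x) + exp(x))*exp(-2*x)
The correct value should be: (-x*exp(x) + exp(x))*exp(-2*x)

Explanation: The sign of the whole expression was flipped: the term (-x*exp(x) + exp(x))*exp(-2*x) was incorrectly written as -(-x*exp(x) + exp(x))*exp(-2*x)
The later steps are derived from this incorrect expression, so the error originates in Step 2.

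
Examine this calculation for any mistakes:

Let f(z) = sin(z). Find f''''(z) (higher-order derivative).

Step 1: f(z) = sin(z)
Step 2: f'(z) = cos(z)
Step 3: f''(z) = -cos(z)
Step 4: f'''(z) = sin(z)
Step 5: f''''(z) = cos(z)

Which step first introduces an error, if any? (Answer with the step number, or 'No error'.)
Step 3

Step 3 is incorrect due to a wrong trig function.
The step shows: -cos(z)
The correct value should be: -sin(z)

Explanation: sin(z) was incorrectly written as cos(z): the term -sin(z) was incorrectly written as -cos(z)
The later steps are derived from this incorrect expression, so the error originates in Step 3.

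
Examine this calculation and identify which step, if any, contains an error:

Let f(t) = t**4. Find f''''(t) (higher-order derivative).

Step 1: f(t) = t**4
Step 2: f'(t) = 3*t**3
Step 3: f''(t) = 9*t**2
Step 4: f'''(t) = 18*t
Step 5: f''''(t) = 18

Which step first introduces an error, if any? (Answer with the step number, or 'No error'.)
Step 2

Step 2 is incorrect due to a wrong coefficient.
The step shows: 3*t**3
The correct value should be: 4*t**3

Explanation: The coefficient 4 was incorrectly written as 3: the term 4*t**3 was incorrectly written as 3*t**3
The later steps are derived from this incorrect expression, so the error originates in Step 2.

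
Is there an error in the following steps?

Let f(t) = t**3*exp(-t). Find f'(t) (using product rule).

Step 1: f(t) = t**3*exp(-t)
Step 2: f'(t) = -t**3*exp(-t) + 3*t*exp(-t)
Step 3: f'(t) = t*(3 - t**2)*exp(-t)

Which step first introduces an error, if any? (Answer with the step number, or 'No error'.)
Step 2

Step 2 is incorrect due to a wrong exponent.
The step shows: -t**3*exp(-t) + 3*t*exp(-t)
The correct value should be: -t**3*exp(-t) + 3*t**2*exp(-t)

Explanation: The exponent 2 on t was incorrectly written as 1: the term 3*t**2*exp(-t) was incorrectly written as 3*t*exp(-t)
The later steps are derived from this incorrect expression, so the error originates in Step 2.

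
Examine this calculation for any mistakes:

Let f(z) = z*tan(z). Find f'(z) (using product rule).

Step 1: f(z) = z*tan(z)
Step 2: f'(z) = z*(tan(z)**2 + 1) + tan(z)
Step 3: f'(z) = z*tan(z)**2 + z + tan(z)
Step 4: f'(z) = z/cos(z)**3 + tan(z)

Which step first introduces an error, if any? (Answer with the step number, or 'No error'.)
Step 4

Step 4 is incorrect due to a wrong exponent.
The step shows: z/cos(z)**3 + tan(z)
The correct value should be: z/cos(z)**2 + tan(z)

Explanation: The exponent -2 on cos(z) was incorrectly written as -3: the term z/cos(z)**2 was incorrectly written as z/cos(z)**3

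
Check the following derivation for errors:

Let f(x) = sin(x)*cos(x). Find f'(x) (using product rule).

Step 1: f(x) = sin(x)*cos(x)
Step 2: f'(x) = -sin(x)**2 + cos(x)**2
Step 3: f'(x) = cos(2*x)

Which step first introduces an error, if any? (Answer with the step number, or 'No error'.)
No error

All steps in this derivation are correct.
The final answer f'(x) = cos(2*x) is valid.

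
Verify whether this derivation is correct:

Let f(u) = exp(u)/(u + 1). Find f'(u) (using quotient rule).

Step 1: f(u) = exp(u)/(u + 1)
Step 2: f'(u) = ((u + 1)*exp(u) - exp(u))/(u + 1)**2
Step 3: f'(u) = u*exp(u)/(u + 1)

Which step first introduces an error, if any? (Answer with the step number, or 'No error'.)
Step 3

Step 3 is incorrect due to a wrong exponent.
The step shows: u*exp(u)/(u + 1)
The correct value should be: u*exp(u)/(u + 1)**2

Explanation: The exponent -2 on u + 1 was incorrectly written as -1: the term u*exp(u)/(u + 1)**2 was incorrectly written as u*exp(u)/(u + 1)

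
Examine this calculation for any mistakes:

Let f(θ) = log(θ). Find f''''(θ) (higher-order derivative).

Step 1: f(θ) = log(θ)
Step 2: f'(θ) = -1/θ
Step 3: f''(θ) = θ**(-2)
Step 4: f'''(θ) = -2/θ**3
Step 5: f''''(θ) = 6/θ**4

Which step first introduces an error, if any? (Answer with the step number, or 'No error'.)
Step 2

Step 2 is incorrect due to a sign flip.
The step shows: -1/θ
The correct value should be: 1/θ

Explanation: The sign of the whole expression was flipped: the term 1/θ was incorrectly written as -1/θ
The later steps are derived from this incorrect expression, so the error originates in Step 2.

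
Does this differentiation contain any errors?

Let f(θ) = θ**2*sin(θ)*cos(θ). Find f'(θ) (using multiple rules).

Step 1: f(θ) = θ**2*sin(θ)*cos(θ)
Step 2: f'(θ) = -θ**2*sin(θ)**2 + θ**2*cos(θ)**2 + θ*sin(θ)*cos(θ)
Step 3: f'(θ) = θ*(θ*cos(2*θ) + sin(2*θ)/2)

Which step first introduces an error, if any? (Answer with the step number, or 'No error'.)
Step 2

Step 2 is incorrect due to a wrong coefficient.
The step shows: -θ**2*sin(θ)**2 + θ**2*cos(θ)**2 + θ*sin(θ)*cos(θ)
The correct value should be: -θ**2*sin(θ)**2 + θ**2*cos(θ)**2 + 2*θ*sin(θ)*cos(θ)

Explanation: The coefficient 2 was incorrectly written as 1: the term 2*θ*sin(θ)*cos(θ) was incorrectly written as θ*sin(θ)*cos(θ)
The later steps are derived from this incorrect expression, so the error originates in Step 2.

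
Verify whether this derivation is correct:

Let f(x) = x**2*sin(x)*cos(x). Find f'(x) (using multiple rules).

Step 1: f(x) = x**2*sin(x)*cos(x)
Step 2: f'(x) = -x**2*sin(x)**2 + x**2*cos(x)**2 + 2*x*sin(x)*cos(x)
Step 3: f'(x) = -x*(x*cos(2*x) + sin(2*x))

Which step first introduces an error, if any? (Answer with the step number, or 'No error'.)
Step 3

Step 3 is incorrect due to a sign flip.
The step shows: -x*(x*cos(2*x) + sin(2*x))
The correct value should be: x*(x*cos(2*x) + sin(2*x))

Explanation: The sign of the whole expression was flipped: the term x*(x*cos(2*x) + sin(2*x)) was incorrectly written as -x*(x*cos(2*x) + sin(2*x))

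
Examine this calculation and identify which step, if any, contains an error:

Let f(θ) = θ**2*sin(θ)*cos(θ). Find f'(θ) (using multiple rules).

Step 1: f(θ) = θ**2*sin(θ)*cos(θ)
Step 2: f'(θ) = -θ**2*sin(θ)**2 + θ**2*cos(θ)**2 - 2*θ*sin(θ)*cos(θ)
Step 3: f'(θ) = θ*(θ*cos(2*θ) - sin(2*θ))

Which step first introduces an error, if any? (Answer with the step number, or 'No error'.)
Step 2

Step 2 is incorrect due to a sign flip.
The step shows: -θ**2*sin(θ)**2 + θ**2*cos(θ)**2 - 2*θ*sin(θ)*cos(θ)
The correct value should be: -θ**2*sin(θ)**2 + θ**2*cos(θ)**2 + 2*θ*sin(θ)*cos(θ)

Explanation: The sign of one term was flipped: the term 2*θ*sin(θ)*cos(θ) was incorrectly written as -2*θ*sin(θ)*cos(θ)
The later steps are derived from this incorrect expression, so the error originates in Step 2.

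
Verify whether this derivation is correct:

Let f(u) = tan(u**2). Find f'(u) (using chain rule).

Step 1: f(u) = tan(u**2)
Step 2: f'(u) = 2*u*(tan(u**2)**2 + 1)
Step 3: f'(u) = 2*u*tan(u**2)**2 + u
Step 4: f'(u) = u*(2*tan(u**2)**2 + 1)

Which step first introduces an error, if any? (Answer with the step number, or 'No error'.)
Step 3

Step 3 is incorrect due to a wrong coefficient.
The step shows: 2*u*tan(u**2)**2 + u
The correct value should be: 2*u*tan(u**2)**2 + 2*u

Explanation: The coefficient 2 was incorrectly written as 1: the term 2*u was incorrectly written as u
The later steps are derived from this incorrect expression, so the error originates in Step 3.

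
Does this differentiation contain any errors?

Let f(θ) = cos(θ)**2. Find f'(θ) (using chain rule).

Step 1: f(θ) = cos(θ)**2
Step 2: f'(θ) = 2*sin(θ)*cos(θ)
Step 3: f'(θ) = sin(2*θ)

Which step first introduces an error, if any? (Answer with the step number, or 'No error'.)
Step 2

Step 2 is incorrect due to a sign flip.
The step shows: 2*sin(θ)*cos(θ)
The correct value should be: -2*sin(θ)*cos(θ)

Explanation: The sign of the whole expression was flipped: the term -2*sin(θ)*cos(θ) was incorrectly written as 2*sin(θ)*cos(θ)
The later steps are derived from this incorrect expression, so the error originates in Step 2.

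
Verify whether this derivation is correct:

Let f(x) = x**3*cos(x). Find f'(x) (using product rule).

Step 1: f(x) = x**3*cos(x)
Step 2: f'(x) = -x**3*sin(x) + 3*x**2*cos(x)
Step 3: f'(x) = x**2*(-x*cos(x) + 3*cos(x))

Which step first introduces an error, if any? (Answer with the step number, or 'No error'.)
Step 3

Step 3 is incorrect due to a wrong trig function.
The step shows: x**2*(-x*cos(x) + 3*cos(x))
The correct value should be: x**2*(-x*sin(x) + 3*cos(x))

Explanation: sin(x) was incorrectly written as cos(x): the term x**2*(-x*sin(x) + 3*cos(x)) was incorrectly written as x**2*(-x*cos(x) + 3*cos(x))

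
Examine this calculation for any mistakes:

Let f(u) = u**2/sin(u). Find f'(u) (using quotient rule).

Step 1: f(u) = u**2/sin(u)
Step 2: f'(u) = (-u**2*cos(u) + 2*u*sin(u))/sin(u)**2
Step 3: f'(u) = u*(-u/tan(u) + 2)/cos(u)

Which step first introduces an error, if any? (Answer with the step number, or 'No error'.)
Step 3

Step 3 is incorrect due to a wrong trig function.
The step shows: u*(-u/tan(u) + 2)/cos(u)
The correct value should be: u*(-u/tan(u) + 2)/sin(u)

Explanation: sin(u) was incorrectly written as cos(u): the term u*(-u/tan(u) + 2)/sin(u) was incorrectly written as u*(-u/tan(u) + 2)/cos(u)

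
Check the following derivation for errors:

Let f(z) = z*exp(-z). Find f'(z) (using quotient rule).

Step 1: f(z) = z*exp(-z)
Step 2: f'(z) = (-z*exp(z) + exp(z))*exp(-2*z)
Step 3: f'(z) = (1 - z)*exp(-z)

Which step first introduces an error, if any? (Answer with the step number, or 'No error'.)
No error

All steps in this derivation are correct.
The final answer f'(z) = (1 - z)*exp(-z) is valid.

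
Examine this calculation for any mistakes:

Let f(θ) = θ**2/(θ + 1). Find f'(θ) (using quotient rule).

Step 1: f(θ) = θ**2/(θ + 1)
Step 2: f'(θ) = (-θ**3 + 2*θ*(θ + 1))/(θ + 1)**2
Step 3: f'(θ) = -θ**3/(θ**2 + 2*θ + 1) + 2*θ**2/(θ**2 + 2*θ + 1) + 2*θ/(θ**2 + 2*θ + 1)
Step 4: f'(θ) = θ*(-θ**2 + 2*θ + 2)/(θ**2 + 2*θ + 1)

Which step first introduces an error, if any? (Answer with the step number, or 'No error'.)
Step 2

Step 2 is incorrect due to a wrong exponent.
The step shows: (-θ**3 + 2*θ*(θ + 1))/(θ + 1)**2
The correct value should be: (-θ**2 + 2*θ*(θ + 1))/(θ + 1)**2

Explanation: The exponent 2 on θ was incorrectly written as 3: the term (-θ**2 + 2*θ*(θ + 1))/(θ + 1)**2 was incorrectly written as (-θ**3 + 2*θ*(θ + 1))/(θ + 1)**2
The later steps are derived from this incorrect expression, so the error originates in Step 2.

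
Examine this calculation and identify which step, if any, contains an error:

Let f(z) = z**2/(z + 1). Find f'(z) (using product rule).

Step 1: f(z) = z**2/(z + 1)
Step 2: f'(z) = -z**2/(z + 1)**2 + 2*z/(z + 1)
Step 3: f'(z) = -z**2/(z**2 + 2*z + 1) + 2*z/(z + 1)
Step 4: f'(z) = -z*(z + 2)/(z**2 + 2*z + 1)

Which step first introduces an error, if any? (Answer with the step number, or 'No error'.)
Step 4

Step 4 is incorrect due to a sign flip.
The step shows: -z*(z + 2)/(z**2 + 2*z + 1)
The correct value should be: z*(z + 2)/(z**2 + 2*z + 1)

Explanation: The sign of the whole expression was flipped: the term z*(z + 2)/(z**2 + 2*z + 1) was incorrectly written as -z*(z + 2)/(z**2 + 2*z + 1)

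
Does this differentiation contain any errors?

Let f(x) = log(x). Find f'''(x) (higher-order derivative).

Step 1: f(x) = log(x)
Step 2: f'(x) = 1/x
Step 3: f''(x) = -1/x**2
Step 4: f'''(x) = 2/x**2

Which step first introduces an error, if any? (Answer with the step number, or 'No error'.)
Step 4

Step 4 is incorrect due to a wrong exponent.
The step shows: 2/x**2
The correct value should be: 2/x**3

Explanation: The exponent -3 on x was incorrectly written as -2: the term 2/x**3 was incorrectly written as 2/x**2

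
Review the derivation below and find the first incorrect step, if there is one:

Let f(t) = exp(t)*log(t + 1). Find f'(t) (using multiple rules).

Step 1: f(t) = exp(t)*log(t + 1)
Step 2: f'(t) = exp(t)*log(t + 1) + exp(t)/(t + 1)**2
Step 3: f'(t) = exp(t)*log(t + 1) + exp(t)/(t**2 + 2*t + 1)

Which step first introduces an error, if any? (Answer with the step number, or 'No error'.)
Step 2

Step 2 is incorrect due to a wrong exponent.
The step shows: exp(t)*log(t + 1) + exp(t)/(t + 1)**2
The correct value should be: exp(t)*log(t + 1) + exp(t)/(t + 1)

Explanation: The exponent -1 on t + 1 was incorrectly written as -2: the term exp(t)/(t + 1) was incorrectly written as exp(t)/(t + 1)**2
The later steps are derived from this incorrect expression, so the error originates in Step 2.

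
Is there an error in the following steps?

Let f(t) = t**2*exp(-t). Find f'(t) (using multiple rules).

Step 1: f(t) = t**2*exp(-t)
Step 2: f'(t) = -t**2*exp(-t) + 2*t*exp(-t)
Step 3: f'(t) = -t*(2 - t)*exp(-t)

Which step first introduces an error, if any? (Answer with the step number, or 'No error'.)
Step 3

Step 3 is incorrect due to a sign flip.
The step shows: -t*(2 - t)*exp(-t)
The correct value should be: t*(2 - t)*exp(-t)

Explanation: The sign of the whole expression was flipped: the term t*(2 - t)*exp(-t) was incorrectly written as -t*(2 - t)*exp(-t)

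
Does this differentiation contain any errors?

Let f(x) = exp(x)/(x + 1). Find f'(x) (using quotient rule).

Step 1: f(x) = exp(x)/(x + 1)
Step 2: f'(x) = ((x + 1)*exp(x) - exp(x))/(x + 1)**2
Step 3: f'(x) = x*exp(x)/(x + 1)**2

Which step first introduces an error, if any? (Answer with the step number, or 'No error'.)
No error

All steps in this derivation are correct.
The final answer f'(x) = x*exp(x)/(x + 1)**2 is valid.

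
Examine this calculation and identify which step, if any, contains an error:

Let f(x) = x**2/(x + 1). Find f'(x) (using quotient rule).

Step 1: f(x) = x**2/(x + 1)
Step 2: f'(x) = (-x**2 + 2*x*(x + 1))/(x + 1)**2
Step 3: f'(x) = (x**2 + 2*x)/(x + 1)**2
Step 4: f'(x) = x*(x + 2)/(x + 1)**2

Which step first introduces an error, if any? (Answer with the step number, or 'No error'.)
No error

All steps in this derivation are correct.
The final answer f'(x) = x*(x + 2)/(x + 1)**2 is valid.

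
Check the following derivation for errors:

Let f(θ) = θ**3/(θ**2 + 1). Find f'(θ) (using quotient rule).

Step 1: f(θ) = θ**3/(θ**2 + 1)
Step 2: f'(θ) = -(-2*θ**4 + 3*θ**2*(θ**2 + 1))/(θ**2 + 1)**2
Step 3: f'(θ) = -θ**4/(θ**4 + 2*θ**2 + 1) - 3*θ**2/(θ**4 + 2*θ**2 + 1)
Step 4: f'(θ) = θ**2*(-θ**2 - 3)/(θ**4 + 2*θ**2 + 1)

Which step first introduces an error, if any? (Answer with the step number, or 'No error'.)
Step 2

Step 2 is incorrect due to a sign flip.
The step shows: -(-2*θ**4 + 3*θ**2*(θ**2 + 1))/(θ**2 + 1)**2
The correct value should be: (-2*θ**4 + 3*θ**2*(θ**2 + 1))/(θ**2 + 1)**2

Explanation: The sign of the whole expression was flipped: the term (-2*θ**4 + 3*θ**2*(θ**2 + 1))/(θ**2 + 1)**2 was incorrectly written as -(-2*θ**4 + 3*θ**2*(θ**2 + 1))/(θ**2 + 1)**2
The later steps are derived from this incorrect expression, so the error originates in Step 2.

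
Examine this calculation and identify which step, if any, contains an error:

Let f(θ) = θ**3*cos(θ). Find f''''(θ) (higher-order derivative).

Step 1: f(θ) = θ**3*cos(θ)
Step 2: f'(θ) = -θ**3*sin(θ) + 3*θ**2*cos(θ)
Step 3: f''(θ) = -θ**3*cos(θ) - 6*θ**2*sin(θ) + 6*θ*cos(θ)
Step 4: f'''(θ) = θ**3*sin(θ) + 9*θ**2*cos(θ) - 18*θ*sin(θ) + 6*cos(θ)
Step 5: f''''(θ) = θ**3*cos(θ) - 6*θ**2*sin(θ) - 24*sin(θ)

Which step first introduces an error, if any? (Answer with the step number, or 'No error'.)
Step 4

Step 4 is incorrect due to a sign flip.
The step shows: θ**3*sin(θ) + 9*θ**2*cos(θ) - 18*θ*sin(θ) + 6*cos(θ)
The correct value should be: θ**3*sin(θ) - 9*θ**2*cos(θ) - 18*θ*sin(θ) + 6*cos(θ)

Explanation: The sign of one term was flipped: the term -9*θ**2*cos(θ) was incorrectly written as 9*θ**2*cos(θ)
The later steps are derived from this incorrect expression, so the error originates in Step 4.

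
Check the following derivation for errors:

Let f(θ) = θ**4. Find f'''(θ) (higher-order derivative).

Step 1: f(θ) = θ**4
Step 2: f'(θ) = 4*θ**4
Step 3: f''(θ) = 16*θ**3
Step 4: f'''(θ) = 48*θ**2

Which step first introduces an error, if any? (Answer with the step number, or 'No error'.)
Step 2

Step 2 is incorrect due to a wrong exponent.
The step shows: 4*θ**4
The correct value should be: 4*θ**3

Explanation: The exponent 3 on θ was incorrectly written as 4: the term 4*θ**3 was incorrectly written as 4*θ**4
The later steps are derived from this incorrect expression, so the error originates in Step 2.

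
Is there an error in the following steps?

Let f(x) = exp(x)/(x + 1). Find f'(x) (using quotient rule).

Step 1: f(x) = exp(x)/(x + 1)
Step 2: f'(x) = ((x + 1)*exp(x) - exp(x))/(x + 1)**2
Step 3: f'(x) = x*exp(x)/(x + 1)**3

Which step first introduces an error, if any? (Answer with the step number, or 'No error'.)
Step 3

Step 3 is incorrect due to a wrong exponent.
The step shows: x*exp(x)/(x + 1)**3
The correct value should be: x*exp(x)/(x + 1)**2

Explanation: The exponent -2 on x + 1 was incorrectly written as -3: the term x*exp(x)/(x + 1)**2 was incorrectly written as x*exp(x)/(x + 1)**3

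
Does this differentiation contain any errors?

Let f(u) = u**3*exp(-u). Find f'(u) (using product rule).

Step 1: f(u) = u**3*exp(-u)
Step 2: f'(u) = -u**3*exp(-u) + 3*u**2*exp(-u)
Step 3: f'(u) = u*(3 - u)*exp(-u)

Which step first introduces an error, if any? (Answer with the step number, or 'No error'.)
Step 3

Step 3 is incorrect due to a wrong exponent.
The step shows: u*(3 - u)*exp(-u)
The correct value should be: u**2*(3 - u)*exp(-u)

Explanation: The exponent 2 on u was incorrectly written as 1: the term u**2*(3 - u)*exp(-u) was incorrectly written as u*(3 - u)*exp(-u)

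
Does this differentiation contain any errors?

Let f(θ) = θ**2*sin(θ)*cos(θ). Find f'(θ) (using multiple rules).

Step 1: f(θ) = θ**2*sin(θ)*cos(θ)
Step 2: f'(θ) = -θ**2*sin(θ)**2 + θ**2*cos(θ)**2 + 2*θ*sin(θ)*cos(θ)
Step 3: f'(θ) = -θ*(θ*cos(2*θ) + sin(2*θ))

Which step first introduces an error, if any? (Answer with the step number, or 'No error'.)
Step 3

Step 3 is incorrect due to a sign flip.
The step shows: -θ*(θ*cos(2*θ) + sin(2*θ))
The correct value should be: θ*(θ*cos(2*θ) + sin(2*θ))

Explanation: The sign of the whole expression was flipped: the term θ*(θ*cos(2*θ) + sin(2*θ)) was incorrectly written as -θ*(θ*cos(2*θ) + sin(2*θ))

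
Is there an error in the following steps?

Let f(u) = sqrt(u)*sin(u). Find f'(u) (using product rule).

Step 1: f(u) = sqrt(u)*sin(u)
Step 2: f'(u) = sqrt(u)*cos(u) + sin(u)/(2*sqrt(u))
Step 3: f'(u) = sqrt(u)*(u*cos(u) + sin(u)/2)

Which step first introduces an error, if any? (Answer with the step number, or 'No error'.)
Step 3

Step 3 is incorrect due to a wrong exponent.
The step shows: sqrt(u)*(u*cos(u) + sin(u)/2)
The correct value should be: (u*cos(u) + sin(u)/2)/sqrt(u)

Explanation: The exponent -1/2 on u was incorrectly written as 1/2: the term (u*cos(u) + sin(u)/2)/sqrt(u) was incorrectly written as sqrt(u)*(u*cos(u) + sin(u)/2)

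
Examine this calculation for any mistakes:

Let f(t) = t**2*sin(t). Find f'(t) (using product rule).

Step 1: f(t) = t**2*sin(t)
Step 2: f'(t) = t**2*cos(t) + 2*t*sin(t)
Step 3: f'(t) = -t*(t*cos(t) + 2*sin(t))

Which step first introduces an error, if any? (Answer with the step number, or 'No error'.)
Step 3

Step 3 is incorrect due to a sign flip.
The step shows: -t*(t*cos(t) + 2*sin(t))
The correct value should be: t*(t*cos(t) + 2*sin(t))

Explanation: The sign of the whole expression was flipped: the term t*(t*cos(t) + 2*sin(t)) was incorrectly written as -t*(t*cos(t) + 2*sin(t))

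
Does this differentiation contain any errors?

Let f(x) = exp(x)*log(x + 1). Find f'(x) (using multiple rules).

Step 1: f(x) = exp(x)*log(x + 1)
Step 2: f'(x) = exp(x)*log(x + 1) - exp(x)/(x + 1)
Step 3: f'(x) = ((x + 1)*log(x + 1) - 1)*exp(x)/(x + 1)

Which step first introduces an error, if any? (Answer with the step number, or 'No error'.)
Step 2

Step 2 is incorrect due to a sign flip.
The step shows: exp(x)*log(x + 1) - exp(x)/(x + 1)
The correct value should be: exp(x)*log(x + 1) + exp(x)/(x + 1)

Explanation: The sign of one term was flipped: the term exp(x)/(x + 1) was incorrectly written as -exp(x)/(x + 1)
The later steps are derived from this incorrect expression, so the error originates in Step 2.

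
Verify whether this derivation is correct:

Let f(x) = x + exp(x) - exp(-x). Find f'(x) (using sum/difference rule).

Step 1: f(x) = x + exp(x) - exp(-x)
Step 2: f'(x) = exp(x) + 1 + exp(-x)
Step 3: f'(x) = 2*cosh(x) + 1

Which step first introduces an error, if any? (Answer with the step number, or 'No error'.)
No error

All steps in this derivation are correct.
The final answer f'(x) = 2*cosh(x) + 1 is valid.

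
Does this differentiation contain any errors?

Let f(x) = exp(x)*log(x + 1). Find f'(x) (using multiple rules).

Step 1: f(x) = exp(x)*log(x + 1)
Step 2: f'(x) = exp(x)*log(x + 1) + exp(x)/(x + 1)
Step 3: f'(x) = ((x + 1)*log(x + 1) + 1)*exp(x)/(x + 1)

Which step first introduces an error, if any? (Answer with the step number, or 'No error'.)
No error

All steps in this derivation are correct.
The final answer f'(x) = ((x + 1)*log(x + 1) + 1)*exp(x)/(x + 1) is valid.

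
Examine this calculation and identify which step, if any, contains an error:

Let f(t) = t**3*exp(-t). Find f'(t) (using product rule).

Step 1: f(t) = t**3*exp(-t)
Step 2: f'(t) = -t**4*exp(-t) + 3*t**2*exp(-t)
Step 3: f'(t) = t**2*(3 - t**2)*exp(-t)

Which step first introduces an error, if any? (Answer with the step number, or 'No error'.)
Step 2

Step 2 is incorrect due to a wrong exponent.
The step shows: -t**4*exp(-t) + 3*t**2*exp(-t)
The correct value should be: -t**3*exp(-t) + 3*t**2*exp(-t)

Explanation: The exponent 3 on t was incorrectly written as 4: the term -t**3*exp(-t) was incorrectly written as -t**4*exp(-t)
The later steps are derived from this incorrect expression, so the error originates in Step 2.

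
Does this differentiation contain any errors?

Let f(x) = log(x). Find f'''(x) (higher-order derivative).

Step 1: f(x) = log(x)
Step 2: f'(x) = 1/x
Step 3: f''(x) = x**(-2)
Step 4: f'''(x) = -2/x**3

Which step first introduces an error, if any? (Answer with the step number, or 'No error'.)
Step 3

Step 3 is incorrect due to a sign flip.
The step shows: x**(-2)
The correct value should be: -1/x**2

Explanation: The sign of the whole expression was flipped: the term -1/x**2 was incorrectly written as x**(-2)
The later steps are derived from this incorrect expression, so the error originates in Step 3.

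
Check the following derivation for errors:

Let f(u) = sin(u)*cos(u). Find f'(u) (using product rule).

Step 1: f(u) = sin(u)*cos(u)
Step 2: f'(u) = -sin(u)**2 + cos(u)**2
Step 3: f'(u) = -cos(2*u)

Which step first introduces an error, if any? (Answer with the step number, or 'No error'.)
Step 3

Step 3 is incorrect due to a sign flip.
The step shows: -cos(2*u)
The correct value should be: cos(2*u)

Explanation: The sign of the whole expression was flipped: the term cos(2*u) was incorrectly written as -cos(2*u)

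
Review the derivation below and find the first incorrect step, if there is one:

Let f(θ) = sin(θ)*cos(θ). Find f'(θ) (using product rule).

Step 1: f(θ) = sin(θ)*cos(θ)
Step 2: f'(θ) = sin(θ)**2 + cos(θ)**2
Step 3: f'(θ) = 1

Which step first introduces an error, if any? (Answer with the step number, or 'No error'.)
Step 2

Step 2 is incorrect due to a sign flip.
The step shows: sin(θ)**2 + cos(θ)**2
The correct value should be: -sin(θ)**2 + cos(θ)**2

Explanation: The sign of one term was flipped: the term -sin(θ)**2 was incorrectly written as sin(θ)**2
The later steps are derived from this incorrect expression, so the error originates in Step 2.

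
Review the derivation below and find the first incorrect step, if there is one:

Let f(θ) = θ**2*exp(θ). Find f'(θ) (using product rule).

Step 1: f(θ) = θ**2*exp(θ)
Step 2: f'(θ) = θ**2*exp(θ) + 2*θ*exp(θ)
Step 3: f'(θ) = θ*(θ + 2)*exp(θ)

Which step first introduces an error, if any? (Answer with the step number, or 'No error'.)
No error

All steps in this derivation are correct.
The final answer f'(θ) = θ*(θ + 2)*exp(θ) is valid.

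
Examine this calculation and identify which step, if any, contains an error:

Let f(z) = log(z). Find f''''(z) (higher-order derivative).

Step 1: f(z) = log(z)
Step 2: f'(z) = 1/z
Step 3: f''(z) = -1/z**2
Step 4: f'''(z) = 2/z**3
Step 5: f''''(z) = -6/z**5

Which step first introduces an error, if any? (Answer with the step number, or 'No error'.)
Step 5

Step 5 is incorrect due to a wrong exponent.
The step shows: -6/z**5
The correct value should be: -6/z**4

Explanation: The exponent -4 on z was incorrectly written as -5: the term -6/z**4 was incorrectly written as -6/z**5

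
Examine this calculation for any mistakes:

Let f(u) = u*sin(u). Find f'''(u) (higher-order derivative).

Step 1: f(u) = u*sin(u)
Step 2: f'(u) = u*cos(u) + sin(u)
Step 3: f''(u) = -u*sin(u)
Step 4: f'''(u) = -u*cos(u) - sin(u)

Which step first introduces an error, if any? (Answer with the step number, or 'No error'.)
Step 3

Step 3 is incorrect due to a dropped term.
The step shows: -u*sin(u)
The correct value should be: -u*sin(u) + 2*cos(u)

Explanation: A term was dropped: the term 2*cos(u) was incorrectly omitted
The later steps are derived from this incorrect expression, so the error originates in Step 3.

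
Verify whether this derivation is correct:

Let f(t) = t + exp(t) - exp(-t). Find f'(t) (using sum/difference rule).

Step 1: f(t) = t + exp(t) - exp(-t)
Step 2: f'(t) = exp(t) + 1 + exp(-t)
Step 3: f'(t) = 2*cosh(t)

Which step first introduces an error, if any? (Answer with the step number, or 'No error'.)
Step 3

Step 3 is incorrect due to a dropped term.
The step shows: 2*cosh(t)
The correct value should be: 2*cosh(t) + 1

Explanation: A term was dropped: the term 1 was incorrectly omitted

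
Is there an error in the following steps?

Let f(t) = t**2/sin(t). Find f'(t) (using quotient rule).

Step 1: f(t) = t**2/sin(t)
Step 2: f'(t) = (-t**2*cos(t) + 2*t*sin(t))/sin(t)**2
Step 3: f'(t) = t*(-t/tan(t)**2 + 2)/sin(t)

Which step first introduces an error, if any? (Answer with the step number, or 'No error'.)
Step 3

Step 3 is incorrect due to a wrong exponent.
The step shows: t*(-t/tan(t)**2 + 2)/sin(t)
The correct value should be: t*(-t/tan(t) + 2)/sin(t)

Explanation: The exponent -1 on tan(t) was incorrectly written as -2: the term t*(-t/tan(t) + 2)/sin(t) was incorrectly written as t*(-t/tan(t)**2 + 2)/sin(t)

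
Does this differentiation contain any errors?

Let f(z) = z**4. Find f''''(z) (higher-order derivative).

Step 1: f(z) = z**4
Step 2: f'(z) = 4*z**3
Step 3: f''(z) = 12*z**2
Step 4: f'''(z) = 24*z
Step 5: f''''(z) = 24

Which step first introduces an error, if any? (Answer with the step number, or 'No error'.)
No error

All steps in this derivation are correct.
The final answer f''''(z) = 24 is valid.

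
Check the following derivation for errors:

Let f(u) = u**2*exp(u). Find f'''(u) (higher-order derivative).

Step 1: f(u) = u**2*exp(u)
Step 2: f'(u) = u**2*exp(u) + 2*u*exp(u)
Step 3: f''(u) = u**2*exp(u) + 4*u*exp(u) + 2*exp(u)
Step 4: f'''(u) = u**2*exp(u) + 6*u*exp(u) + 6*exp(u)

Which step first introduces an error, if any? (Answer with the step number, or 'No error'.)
No error

All steps in this derivation are correct.
The final answer f'''(u) = u**2*exp(u) + 6*u*exp(u) + 6*exp(u) is valid.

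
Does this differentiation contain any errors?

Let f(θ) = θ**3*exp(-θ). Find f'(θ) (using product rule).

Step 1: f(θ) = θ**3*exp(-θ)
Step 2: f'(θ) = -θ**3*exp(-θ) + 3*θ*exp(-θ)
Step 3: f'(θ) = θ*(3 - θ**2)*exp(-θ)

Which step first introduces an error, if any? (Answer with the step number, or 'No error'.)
Step 2

Step 2 is incorrect due to a wrong exponent.
The step shows: -θ**3*exp(-θ) + 3*θ*exp(-θ)
The correct value should be: -θ**3*exp(-θ) + 3*θ**2*exp(-θ)

Explanation: The exponent 2 on θ was incorrectly written as 1: the term 3*θ**2*exp(-θ) was incorrectly written as 3*θ*exp(-θ)
The later steps are derived from this incorrect expression, so the error originates in Step 2.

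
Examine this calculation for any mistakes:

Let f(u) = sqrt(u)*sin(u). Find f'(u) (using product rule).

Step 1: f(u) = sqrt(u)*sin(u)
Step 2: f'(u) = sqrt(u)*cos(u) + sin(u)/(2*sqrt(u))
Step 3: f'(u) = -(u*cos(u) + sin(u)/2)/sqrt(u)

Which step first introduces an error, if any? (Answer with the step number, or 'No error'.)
Step 3

Step 3 is incorrect due to a sign flip.
The step shows: -(u*cos(u) + sin(u)/2)/sqrt(u)
The correct value should be: (u*cos(u) + sin(u)/2)/sqrt(u)

Explanation: The sign of the whole expression was flipped: the term (u*cos(u) + sin(u)/2)/sqrt(u) was incorrectly written as -(u*cos(u) + sin(u)/2)/sqrt(u)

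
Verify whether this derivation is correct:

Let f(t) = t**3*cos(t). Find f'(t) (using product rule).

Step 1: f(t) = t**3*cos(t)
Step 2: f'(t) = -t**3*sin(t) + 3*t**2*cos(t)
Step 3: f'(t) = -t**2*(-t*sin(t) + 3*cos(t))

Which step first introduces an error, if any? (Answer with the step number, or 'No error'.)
Step 3

Step 3 is incorrect due to a sign flip.
The step shows: -t**2*(-t*sin(t) + 3*cos(t))
The correct value should be: t**2*(-t*sin(t) + 3*cos(t))

Explanation: The sign of the whole expression was flipped: the term t**2*(-t*sin(t) + 3*cos(t)) was incorrectly written as -t**2*(-t*sin(t) + 3*cos(t))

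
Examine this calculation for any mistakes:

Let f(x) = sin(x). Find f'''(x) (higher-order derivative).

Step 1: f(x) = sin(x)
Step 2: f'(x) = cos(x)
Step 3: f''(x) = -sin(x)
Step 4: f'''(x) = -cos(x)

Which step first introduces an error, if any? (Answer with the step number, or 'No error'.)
No error

All steps in this derivation are correct.
The final answer f'''(x) = -cos(x) is valid.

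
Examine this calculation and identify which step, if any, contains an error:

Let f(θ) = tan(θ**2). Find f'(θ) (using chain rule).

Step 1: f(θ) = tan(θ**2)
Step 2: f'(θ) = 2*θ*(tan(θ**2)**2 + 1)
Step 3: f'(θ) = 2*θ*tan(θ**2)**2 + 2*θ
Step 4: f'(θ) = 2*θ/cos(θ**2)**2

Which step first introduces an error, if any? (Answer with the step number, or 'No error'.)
No error

All steps in this derivation are correct.
The final answer f'(θ) = 2*θ/cos(θ**2)**2 is valid.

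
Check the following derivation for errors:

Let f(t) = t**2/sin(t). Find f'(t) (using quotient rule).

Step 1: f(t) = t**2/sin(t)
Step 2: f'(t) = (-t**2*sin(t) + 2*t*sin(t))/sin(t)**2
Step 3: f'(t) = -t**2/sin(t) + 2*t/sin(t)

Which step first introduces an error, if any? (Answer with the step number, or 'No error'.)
Step 2

Step 2 is incorrect due to a wrong trig function.
The step shows: (-t**2*sin(t) + 2*t*sin(t))/sin(t)**2
The correct value should be: (-t**2*cos(t) + 2*t*sin(t))/sin(t)**2

Explanation: cos(t) was incorrectly written as sin(t): the term (-t**2*cos(t) + 2*t*sin(t))/sin(t)**2 was incorrectly written as (-t**2*sin(t) + 2*t*sin(t))/sin(t)**2
The later steps are derived from this incorrect expression, so the error originates in Step 2.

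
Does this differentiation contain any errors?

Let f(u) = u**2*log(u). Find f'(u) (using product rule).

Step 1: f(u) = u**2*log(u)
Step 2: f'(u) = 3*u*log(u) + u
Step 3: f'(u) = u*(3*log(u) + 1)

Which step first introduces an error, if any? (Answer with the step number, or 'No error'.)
Step 2

Step 2 is incorrect due to a wrong coefficient.
The step shows: 3*u*log(u) + u
The correct value should be: 2*u*log(u) + u

Explanation: The coefficient 2 was incorrectly written as 3: the term 2*u*log(u) was incorrectly written as 3*u*log(u)
The later steps are derived from this incorrect expression, so the error originates in Step 2.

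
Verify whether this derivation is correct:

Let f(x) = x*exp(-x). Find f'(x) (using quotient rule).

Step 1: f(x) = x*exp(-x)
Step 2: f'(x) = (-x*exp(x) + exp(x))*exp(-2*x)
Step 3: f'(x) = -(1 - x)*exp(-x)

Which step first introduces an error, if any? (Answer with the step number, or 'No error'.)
Step 3

Step 3 is incorrect due to a sign flip.
The step shows: -(1 - x)*exp(-x)
The correct value should be: (1 - x)*exp(-x)

Explanation: The sign of the whole expression was flipped: the term (1 - x)*exp(-x) was incorrectly written as -(1 - x)*exp(-x)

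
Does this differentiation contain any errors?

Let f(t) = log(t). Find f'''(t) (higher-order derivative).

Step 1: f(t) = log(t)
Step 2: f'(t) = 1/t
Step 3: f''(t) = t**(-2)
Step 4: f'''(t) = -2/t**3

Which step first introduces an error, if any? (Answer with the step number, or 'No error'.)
Step 3

Step 3 is incorrect due to a sign flip.
The step shows: t**(-2)
The correct value should be: -1/t**2

Explanation: The sign of the whole expression was flipped: the term -1/t**2 was incorrectly written as t**(-2)
The later steps are derived from this incorrect expression, so the error originates in Step 3.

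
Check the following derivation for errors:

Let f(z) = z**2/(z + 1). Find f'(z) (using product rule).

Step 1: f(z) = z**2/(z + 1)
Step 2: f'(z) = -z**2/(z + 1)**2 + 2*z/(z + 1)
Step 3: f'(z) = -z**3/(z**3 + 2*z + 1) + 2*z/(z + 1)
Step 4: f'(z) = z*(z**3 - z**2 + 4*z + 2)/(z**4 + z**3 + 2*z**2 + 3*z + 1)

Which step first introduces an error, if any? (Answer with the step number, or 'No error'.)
Step 3

Step 3 is incorrect due to a wrong exponent.
The step shows: -z**3/(z**3 + 2*z + 1) + 2*z/(z + 1)
The correct value should be: -z**2/(z**2 + 2*z + 1) + 2*z/(z + 1)

Explanation: The exponent 2 on z was incorrectly written as 3: the term -z**2/(z**2 + 2*z + 1) was incorrectly written as -z**3/(z**3 + 2*z + 1)
The later steps are derived from this incorrect expression, so the error originates in Step 3.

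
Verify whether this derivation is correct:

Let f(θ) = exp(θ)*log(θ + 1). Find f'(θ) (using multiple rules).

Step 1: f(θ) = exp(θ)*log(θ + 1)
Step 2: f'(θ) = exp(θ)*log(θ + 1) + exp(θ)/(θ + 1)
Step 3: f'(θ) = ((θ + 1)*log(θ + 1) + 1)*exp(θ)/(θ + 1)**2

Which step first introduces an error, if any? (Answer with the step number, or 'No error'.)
Step 3

Step 3 is incorrect due to a wrong exponent.
The step shows: ((θ + 1)*log(θ + 1) + 1)*exp(θ)/(θ + 1)**2
The correct value should be: ((θ + 1)*log(θ + 1) + 1)*exp(θ)/(θ + 1)

Explanation: The exponent -1 on θ + 1 was incorrectly written as -2: the term ((θ + 1)*log(θ + 1) + 1)*exp(θ)/(θ + 1) was incorrectly written as ((θ + 1)*log(θ + 1) + 1)*exp(θ)/(θ + 1)**2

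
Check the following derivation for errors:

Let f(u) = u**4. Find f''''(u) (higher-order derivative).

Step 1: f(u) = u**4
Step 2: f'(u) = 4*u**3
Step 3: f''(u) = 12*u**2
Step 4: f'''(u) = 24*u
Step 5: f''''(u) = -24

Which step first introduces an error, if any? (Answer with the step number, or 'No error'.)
Step 5

Step 5 is incorrect due to a sign flip.
The step shows: -24
The correct value should be: 24

Explanation: The sign of the whole expression was flipped: the term 24 was incorrectly written as -24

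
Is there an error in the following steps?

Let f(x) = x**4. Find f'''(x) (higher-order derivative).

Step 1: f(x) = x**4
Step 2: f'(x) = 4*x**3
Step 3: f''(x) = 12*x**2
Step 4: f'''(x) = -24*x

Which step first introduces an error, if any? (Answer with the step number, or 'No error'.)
Step 4

Step 4 is incorrect due to a sign flip.
The step shows: -24*x
The correct value should be: 24*x

Explanation: The sign of the whole expression was flipped: the term 24*x was incorrectly written as -24*x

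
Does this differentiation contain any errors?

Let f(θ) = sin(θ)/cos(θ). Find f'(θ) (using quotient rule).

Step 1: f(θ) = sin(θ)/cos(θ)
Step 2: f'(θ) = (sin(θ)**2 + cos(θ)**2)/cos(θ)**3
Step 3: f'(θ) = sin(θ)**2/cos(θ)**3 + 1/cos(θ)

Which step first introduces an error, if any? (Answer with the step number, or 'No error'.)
Step 2

Step 2 is incorrect due to a wrong exponent.
The step shows: (sin(θ)**2 + cos(θ)**2)/cos(θ)**3
The correct value should be: (sin(θ)**2 + cos(θ)**2)/cos(θ)**2

Explanation: The exponent -2 on cos(θ) was incorrectly written as -3: the term (sin(θ)**2 + cos(θ)**2)/cos(θ)**2 was incorrectly written as (sin(θ)**2 + cos(θ)**2)/cos(θ)**3
The later steps are derived from this incorrect expression, so the error originates in Step 2.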